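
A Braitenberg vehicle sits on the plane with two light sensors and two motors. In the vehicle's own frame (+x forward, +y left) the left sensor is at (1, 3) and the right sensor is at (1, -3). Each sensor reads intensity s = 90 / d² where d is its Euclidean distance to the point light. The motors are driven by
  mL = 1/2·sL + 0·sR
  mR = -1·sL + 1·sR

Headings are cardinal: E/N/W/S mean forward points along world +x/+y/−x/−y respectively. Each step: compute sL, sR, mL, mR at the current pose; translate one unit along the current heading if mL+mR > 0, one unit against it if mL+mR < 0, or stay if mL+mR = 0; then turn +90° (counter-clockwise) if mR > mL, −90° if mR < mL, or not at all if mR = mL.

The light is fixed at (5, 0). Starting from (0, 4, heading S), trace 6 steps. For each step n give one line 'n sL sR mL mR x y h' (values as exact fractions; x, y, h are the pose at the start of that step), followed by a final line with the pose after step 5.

n=0: pose=(0,4,S); sL=90/13, sR=90/73; mL=45/13, mR=-5400/949; mL+mR=-2115/949 → advance -1; mR−mL=-8685/949 → turn -1·90°
n=1: pose=(0,5,W); sL=9/4, sR=9/10; mL=9/8, mR=-27/20; mL+mR=-9/40 → advance -1; mR−mL=-99/40 → turn -1·90°
n=2: pose=(1,5,N); sL=18/17, sR=90/37; mL=9/17, mR=864/629; mL+mR=1197/629 → advance +1; mR−mL=531/629 → turn +1·90°
n=3: pose=(1,6,W); sL=45/17, sR=45/53; mL=45/34, mR=-1620/901; mL+mR=-855/1802 → advance -1; mR−mL=-5625/1802 → turn -1·90°
n=4: pose=(2,6,N); sL=18/17, sR=90/49; mL=9/17, mR=648/833; mL+mR=1089/833 → advance +1; mR−mL=207/833 → turn +1·90°
n=5: pose=(2,7,W); sL=45/16, sR=45/58; mL=45/32, mR=-945/464; mL+mR=-585/928 → advance -1; mR−mL=-3195/928 → turn -1·90°

0 90/13 90/73 45/13 -5400/949 0 4 S
1 9/4 9/10 9/8 -27/20 0 5 W
2 18/17 90/37 9/17 864/629 1 5 N
3 45/17 45/53 45/34 -1620/901 1 6 W
4 18/17 90/49 9/17 648/833 2 6 N
5 45/16 45/58 45/32 -945/464 2 7 W
final 3 7 N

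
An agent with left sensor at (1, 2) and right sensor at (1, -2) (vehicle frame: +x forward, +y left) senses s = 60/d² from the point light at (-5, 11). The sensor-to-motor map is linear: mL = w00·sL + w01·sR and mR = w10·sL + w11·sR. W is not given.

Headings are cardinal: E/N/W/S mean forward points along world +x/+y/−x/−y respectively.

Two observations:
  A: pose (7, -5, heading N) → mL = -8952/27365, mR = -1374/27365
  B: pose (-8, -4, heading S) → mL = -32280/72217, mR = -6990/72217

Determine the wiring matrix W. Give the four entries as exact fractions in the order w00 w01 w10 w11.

obs A: pose=(7,-5,N) → sL=12/65, sR=60/421, mL=-8952/27365, mR=-1374/27365
obs B: pose=(-8,-4,S) → sL=60/257, sR=60/281, mL=-32280/72217, mR=-6990/72217
sensor matrix S = [[12/65, 60/421], [60/257, 60/281]]; det S = 2429568/395243641
solve [mL_A; mL_B] = S·[w00; w01] and [mR_A; mR_B] = S·[w10; w11]:
  w00 = -1, w01 = -1, w10 = 1/2, w11 = -1

-1 -1 1/2 -1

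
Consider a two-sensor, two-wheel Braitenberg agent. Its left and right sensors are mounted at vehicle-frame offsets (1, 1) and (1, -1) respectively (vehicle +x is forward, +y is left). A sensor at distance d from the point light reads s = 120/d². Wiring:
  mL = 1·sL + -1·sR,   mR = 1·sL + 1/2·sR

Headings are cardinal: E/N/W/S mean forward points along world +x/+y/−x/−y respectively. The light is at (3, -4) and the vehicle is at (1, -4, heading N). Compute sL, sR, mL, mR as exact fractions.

12 60 -48 42

left sensor world pos  = (0, -3); dL² = 10
right sensor world pos = (2, -3); dR² = 2
sL = 120/10 = 12
sR = 120/2 = 60
mL = 1·sL + -1·sR = -48
mR = 1·sL + 1/2·sR = 42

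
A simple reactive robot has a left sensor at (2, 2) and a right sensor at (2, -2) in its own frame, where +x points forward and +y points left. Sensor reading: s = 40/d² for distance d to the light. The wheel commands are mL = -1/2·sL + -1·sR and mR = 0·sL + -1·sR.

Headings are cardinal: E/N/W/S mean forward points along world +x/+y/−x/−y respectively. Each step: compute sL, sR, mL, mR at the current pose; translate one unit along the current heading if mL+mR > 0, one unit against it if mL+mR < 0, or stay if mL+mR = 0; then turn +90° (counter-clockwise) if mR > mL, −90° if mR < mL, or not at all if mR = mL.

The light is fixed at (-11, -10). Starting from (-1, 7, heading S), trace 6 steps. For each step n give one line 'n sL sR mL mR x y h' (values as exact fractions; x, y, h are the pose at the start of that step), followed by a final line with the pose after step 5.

0 40/369 40/289 -20540/106641 -40/289 -1 7 S
1 5/68 1/10 -93/680 -1/10 -1 8 E
2 40/449 40/521 -28380/233929 -40/521 -2 8 N
3 20/137 4/41 -958/5617 -4/41 -2 7 W
4 40/369 40/289 -20540/106641 -40/289 -1 7 S
5 5/68 1/10 -93/680 -1/10 -1 8 E
final -2 8 N

n=0: pose=(-1,7,S); sL=40/369, sR=40/289; mL=-20540/106641, mR=-40/289; mL+mR=-35300/106641 → advance -1; mR−mL=20/369 → turn +1·90°
n=1: pose=(-1,8,E); sL=5/68, sR=1/10; mL=-93/680, mR=-1/10; mL+mR=-161/680 → advance -1; mR−mL=5/136 → turn +1·90°
n=2: pose=(-2,8,N); sL=40/449, sR=40/521; mL=-28380/233929, mR=-40/521; mL+mR=-46340/233929 → advance -1; mR−mL=20/449 → turn +1·90°
n=3: pose=(-2,7,W); sL=20/137, sR=4/41; mL=-958/5617, mR=-4/41; mL+mR=-1506/5617 → advance -1; mR−mL=10/137 → turn +1·90°
n=4: pose=(-1,7,S); sL=40/369, sR=40/289; mL=-20540/106641, mR=-40/289; mL+mR=-35300/106641 → advance -1; mR−mL=20/369 → turn +1·90°
n=5: pose=(-1,8,E); sL=5/68, sR=1/10; mL=-93/680, mR=-1/10; mL+mR=-161/680 → advance -1; mR−mL=5/136 → turn +1·90°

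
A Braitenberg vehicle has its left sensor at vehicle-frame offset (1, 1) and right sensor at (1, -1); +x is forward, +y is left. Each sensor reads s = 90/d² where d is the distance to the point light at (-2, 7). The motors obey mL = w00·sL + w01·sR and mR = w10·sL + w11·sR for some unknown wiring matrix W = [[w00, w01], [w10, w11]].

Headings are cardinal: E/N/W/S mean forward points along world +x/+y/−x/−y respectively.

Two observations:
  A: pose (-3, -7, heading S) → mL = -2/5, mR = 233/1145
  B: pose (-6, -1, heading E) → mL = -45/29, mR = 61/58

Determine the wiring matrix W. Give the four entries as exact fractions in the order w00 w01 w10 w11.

-1 0 1 -1/2

obs A: pose=(-3,-7,S) → sL=2/5, sR=90/229, mL=-2/5, mR=233/1145
obs B: pose=(-6,-1,E) → sL=45/29, sR=1, mL=-45/29, mR=61/58
sensor matrix S = [[2/5, 90/229], [45/29, 1]]; det S = -6968/33205
solve [mL_A; mL_B] = S·[w00; w01] and [mR_A; mR_B] = S·[w10; w11]:
  w00 = -1, w01 = 0, w10 = 1, w11 = -1/2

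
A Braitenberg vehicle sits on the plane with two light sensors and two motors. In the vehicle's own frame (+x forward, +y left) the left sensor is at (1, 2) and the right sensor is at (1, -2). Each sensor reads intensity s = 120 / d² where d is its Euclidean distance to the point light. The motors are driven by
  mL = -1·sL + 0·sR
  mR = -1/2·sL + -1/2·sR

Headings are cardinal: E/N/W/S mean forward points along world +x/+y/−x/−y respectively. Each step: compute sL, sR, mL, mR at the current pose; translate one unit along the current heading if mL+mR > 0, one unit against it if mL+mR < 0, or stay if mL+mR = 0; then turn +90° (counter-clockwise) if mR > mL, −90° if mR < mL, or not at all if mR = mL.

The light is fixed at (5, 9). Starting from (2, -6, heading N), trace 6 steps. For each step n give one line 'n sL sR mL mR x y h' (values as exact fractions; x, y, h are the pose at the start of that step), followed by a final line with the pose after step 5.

0 120/221 120/197 -120/221 -25080/43537 2 -6 N
1 3/5 15/41 -3/5 -99/205 2 -7 E
2 40/87 120/229 -40/87 -9800/19923 1 -7 N
3 20/39 12/37 -20/39 -604/1443 1 -8 E
4 24/61 24/53 -24/61 -1368/3233 0 -8 N
5 15/34 15/52 -15/34 -645/1768 0 -9 E
final -1 -9 N

n=0: pose=(2,-6,N); sL=120/221, sR=120/197; mL=-120/221, mR=-25080/43537; mL+mR=-48720/43537 → advance -1; mR−mL=-1440/43537 → turn -1·90°
n=1: pose=(2,-7,E); sL=3/5, sR=15/41; mL=-3/5, mR=-99/205; mL+mR=-222/205 → advance -1; mR−mL=24/205 → turn +1·90°
n=2: pose=(1,-7,N); sL=40/87, sR=120/229; mL=-40/87, mR=-9800/19923; mL+mR=-6320/6641 → advance -1; mR−mL=-640/19923 → turn -1·90°
n=3: pose=(1,-8,E); sL=20/39, sR=12/37; mL=-20/39, mR=-604/1443; mL+mR=-448/481 → advance -1; mR−mL=136/1443 → turn +1·90°
n=4: pose=(0,-8,N); sL=24/61, sR=24/53; mL=-24/61, mR=-1368/3233; mL+mR=-2640/3233 → advance -1; mR−mL=-96/3233 → turn -1·90°
n=5: pose=(0,-9,E); sL=15/34, sR=15/52; mL=-15/34, mR=-645/1768; mL+mR=-1425/1768 → advance -1; mR−mL=135/1768 → turn +1·90°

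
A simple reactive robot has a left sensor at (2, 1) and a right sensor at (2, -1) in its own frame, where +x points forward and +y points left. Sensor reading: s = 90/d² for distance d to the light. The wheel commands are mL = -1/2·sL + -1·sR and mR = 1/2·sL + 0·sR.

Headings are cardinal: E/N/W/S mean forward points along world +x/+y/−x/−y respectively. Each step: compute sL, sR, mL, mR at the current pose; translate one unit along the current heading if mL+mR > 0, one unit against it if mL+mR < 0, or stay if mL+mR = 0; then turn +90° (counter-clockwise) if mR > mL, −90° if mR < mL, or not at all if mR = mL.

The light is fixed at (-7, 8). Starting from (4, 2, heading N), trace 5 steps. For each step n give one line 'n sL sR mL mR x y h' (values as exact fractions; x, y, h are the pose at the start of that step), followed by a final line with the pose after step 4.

0 45/58 9/16 -441/464 45/116 4 2 N
1 18/29 10/13 -407/377 9/29 4 1 W
2 9/25 45/101 -3159/5050 9/50 5 1 S
3 90/221 18/49 -6183/10829 45/221 5 2 E
4 45/58 9/16 -441/464 45/116 4 2 N
final 4 1 W

n=0: pose=(4,2,N); sL=45/58, sR=9/16; mL=-441/464, mR=45/116; mL+mR=-9/16 → advance -1; mR−mL=621/464 → turn +1·90°
n=1: pose=(4,1,W); sL=18/29, sR=10/13; mL=-407/377, mR=9/29; mL+mR=-10/13 → advance -1; mR−mL=524/377 → turn +1·90°
n=2: pose=(5,1,S); sL=9/25, sR=45/101; mL=-3159/5050, mR=9/50; mL+mR=-45/101 → advance -1; mR−mL=2034/2525 → turn +1·90°
n=3: pose=(5,2,E); sL=90/221, sR=18/49; mL=-6183/10829, mR=45/221; mL+mR=-18/49 → advance -1; mR−mL=8388/10829 → turn +1·90°
n=4: pose=(4,2,N); sL=45/58, sR=9/16; mL=-441/464, mR=45/116; mL+mR=-9/16 → advance -1; mR−mL=621/464 → turn +1·90°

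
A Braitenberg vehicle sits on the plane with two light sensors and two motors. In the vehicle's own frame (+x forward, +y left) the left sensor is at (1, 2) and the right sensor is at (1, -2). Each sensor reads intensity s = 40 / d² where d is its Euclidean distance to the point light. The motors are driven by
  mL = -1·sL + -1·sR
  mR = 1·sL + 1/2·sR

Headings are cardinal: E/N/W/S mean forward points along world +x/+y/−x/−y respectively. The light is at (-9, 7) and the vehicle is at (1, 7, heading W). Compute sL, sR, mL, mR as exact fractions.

8/17 8/17 -16/17 12/17

left sensor world pos  = (0, 5); dL² = 85
right sensor world pos = (0, 9); dR² = 85
sL = 40/85 = 8/17
sR = 40/85 = 8/17
mL = -1·sL + -1·sR = -16/17
mR = 1·sL + 1/2·sR = 12/17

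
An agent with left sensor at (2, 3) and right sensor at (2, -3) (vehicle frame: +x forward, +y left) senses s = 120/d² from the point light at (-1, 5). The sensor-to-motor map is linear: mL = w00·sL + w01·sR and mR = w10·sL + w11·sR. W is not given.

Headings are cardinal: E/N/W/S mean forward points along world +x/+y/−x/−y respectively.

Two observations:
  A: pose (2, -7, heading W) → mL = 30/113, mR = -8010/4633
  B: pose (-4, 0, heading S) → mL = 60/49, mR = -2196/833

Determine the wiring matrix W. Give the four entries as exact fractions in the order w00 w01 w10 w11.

1/2 0 -1/2 -1

obs A: pose=(2,-7,W) → sL=60/113, sR=60/41, mL=30/113, mR=-8010/4633
obs B: pose=(-4,0,S) → sL=120/49, sR=24/17, mL=60/49, mR=-2196/833
sensor matrix S = [[60/113, 60/41], [120/49, 24/17]]; det S = -10938240/3859289
solve [mL_A; mL_B] = S·[w00; w01] and [mR_A; mR_B] = S·[w10; w11]:
  w00 = 1/2, w01 = 0, w10 = -1/2, w11 = -1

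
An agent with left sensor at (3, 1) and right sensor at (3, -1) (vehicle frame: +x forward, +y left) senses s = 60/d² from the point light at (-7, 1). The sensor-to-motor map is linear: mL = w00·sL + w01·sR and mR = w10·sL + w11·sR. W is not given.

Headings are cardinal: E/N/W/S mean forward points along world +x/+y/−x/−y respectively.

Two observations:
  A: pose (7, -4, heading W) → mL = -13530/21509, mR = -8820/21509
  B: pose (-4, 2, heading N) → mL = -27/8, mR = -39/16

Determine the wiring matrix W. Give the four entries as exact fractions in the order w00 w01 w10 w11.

obs A: pose=(7,-4,W) → sL=60/157, sR=60/137, mL=-13530/21509, mR=-8820/21509
obs B: pose=(-4,2,N) → sL=3, sR=15/8, mL=-27/8, mR=-39/16
sensor matrix S = [[60/157, 60/137], [3, 15/8]]; det S = -25695/43018
solve [mL_A; mL_B] = S·[w00; w01] and [mR_A; mR_B] = S·[w10; w11]:
  w00 = -1/2, w01 = -1, w10 = -1/2, w11 = -1/2

-1/2 -1 -1/2 -1/2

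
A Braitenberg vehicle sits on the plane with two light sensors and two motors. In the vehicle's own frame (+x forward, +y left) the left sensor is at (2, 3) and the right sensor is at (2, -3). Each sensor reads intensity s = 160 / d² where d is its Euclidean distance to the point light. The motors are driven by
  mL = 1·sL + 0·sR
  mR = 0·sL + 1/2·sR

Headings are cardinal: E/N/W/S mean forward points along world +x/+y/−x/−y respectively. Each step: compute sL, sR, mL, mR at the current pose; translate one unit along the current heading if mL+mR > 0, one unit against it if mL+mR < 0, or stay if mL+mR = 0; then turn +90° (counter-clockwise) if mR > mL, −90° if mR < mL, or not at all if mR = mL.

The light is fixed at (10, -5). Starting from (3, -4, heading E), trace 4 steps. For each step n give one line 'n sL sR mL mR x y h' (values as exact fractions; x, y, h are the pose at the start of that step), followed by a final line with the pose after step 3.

0 160/41 160/29 160/41 80/29 3 -4 E
1 16 80/41 16 40/41 4 -4 S
2 160/73 160/73 160/73 80/73 4 -5 W
3 20/13 8 20/13 4 3 -5 N
final 3 -4 W

n=0: pose=(3,-4,E); sL=160/41, sR=160/29; mL=160/41, mR=80/29; mL+mR=7920/1189 → advance +1; mR−mL=-1360/1189 → turn -1·90°
n=1: pose=(4,-4,S); sL=16, sR=80/41; mL=16, mR=40/41; mL+mR=696/41 → advance +1; mR−mL=-616/41 → turn -1·90°
n=2: pose=(4,-5,W); sL=160/73, sR=160/73; mL=160/73, mR=80/73; mL+mR=240/73 → advance +1; mR−mL=-80/73 → turn -1·90°
n=3: pose=(3,-5,N); sL=20/13, sR=8; mL=20/13, mR=4; mL+mR=72/13 → advance +1; mR−mL=32/13 → turn +1·90°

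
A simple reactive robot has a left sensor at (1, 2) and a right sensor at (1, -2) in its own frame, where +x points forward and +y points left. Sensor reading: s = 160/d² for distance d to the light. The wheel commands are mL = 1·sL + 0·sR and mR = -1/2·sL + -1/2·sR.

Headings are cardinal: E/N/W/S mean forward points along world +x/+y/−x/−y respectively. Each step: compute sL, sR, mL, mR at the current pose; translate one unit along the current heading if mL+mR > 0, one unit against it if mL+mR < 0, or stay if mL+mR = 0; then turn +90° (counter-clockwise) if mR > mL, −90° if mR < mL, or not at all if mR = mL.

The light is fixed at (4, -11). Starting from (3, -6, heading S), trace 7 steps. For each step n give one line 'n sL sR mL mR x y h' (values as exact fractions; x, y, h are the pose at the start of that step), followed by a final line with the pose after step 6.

0 160/17 32/5 160/17 -672/85 3 -6 S
1 20 4 20 -12 3 -7 W
2 160/41 32/5 160/41 -1056/205 2 -7 N
3 80/13 80 80/13 -560/13 2 -8 E
4 32 160/29 32 -544/29 1 -8 S
5 10 5 10 -15/2 1 -9 W
6 32/9 160/13 32/9 -928/117 0 -9 N
final 0 -10 E

n=0: pose=(3,-6,S); sL=160/17, sR=32/5; mL=160/17, mR=-672/85; mL+mR=128/85 → advance +1; mR−mL=-1472/85 → turn -1·90°
n=1: pose=(3,-7,W); sL=20, sR=4; mL=20, mR=-12; mL+mR=8 → advance +1; mR−mL=-32 → turn -1·90°
n=2: pose=(2,-7,N); sL=160/41, sR=32/5; mL=160/41, mR=-1056/205; mL+mR=-256/205 → advance -1; mR−mL=-1856/205 → turn -1·90°
n=3: pose=(2,-8,E); sL=80/13, sR=80; mL=80/13, mR=-560/13; mL+mR=-480/13 → advance -1; mR−mL=-640/13 → turn -1·90°
n=4: pose=(1,-8,S); sL=32, sR=160/29; mL=32, mR=-544/29; mL+mR=384/29 → advance +1; mR−mL=-1472/29 → turn -1·90°
n=5: pose=(1,-9,W); sL=10, sR=5; mL=10, mR=-15/2; mL+mR=5/2 → advance +1; mR−mL=-35/2 → turn -1·90°
n=6: pose=(0,-9,N); sL=32/9, sR=160/13; mL=32/9, mR=-928/117; mL+mR=-512/117 → advance -1; mR−mL=-448/39 → turn -1·90°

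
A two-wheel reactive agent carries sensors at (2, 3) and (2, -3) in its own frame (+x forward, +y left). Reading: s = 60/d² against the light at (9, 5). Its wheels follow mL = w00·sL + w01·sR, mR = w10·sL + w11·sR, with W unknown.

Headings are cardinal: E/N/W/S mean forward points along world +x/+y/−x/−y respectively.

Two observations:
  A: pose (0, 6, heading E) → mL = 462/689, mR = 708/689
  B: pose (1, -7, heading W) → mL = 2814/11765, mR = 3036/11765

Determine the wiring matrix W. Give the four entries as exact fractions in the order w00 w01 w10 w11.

-1/2 1 1/2 1/2

obs A: pose=(0,6,E) → sL=12/13, sR=60/53, mL=462/689, mR=708/689
obs B: pose=(1,-7,W) → sL=12/65, sR=60/181, mL=2814/11765, mR=3036/11765
sensor matrix S = [[12/13, 60/53], [12/65, 60/181]]; det S = 12096/124709
solve [mL_A; mL_B] = S·[w00; w01] and [mR_A; mR_B] = S·[w10; w11]:
  w00 = -1/2, w01 = 1, w10 = 1/2, w11 = 1/2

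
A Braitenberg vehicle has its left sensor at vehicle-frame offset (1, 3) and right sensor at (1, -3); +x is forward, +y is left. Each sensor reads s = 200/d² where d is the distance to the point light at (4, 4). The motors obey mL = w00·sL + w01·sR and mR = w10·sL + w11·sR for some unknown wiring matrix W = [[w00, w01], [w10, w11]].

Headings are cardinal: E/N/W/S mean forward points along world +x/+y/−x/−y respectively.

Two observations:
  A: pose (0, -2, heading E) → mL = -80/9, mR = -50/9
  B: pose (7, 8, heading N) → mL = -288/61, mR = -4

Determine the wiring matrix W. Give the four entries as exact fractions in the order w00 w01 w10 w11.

-1 1 -1/2 0

obs A: pose=(0,-2,E) → sL=100/9, sR=20/9, mL=-80/9, mR=-50/9
obs B: pose=(7,8,N) → sL=8, sR=200/61, mL=-288/61, mR=-4
sensor matrix S = [[100/9, 20/9], [8, 200/61]]; det S = 10240/549
solve [mL_A; mL_B] = S·[w00; w01] and [mR_A; mR_B] = S·[w10; w11]:
  w00 = -1, w01 = 1, w10 = -1/2, w11 = 0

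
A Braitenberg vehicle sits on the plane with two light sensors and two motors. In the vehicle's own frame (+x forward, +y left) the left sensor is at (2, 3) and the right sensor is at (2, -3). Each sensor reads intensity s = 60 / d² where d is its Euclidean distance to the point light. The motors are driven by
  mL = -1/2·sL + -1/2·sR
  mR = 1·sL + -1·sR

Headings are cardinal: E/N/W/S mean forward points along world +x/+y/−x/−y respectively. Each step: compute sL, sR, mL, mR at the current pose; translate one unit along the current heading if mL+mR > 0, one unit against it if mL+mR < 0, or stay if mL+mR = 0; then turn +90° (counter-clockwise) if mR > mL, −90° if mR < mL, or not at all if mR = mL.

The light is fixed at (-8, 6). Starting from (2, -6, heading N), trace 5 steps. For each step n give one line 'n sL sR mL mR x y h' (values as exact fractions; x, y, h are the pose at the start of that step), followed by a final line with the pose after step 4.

0 60/149 60/269 -12540/40081 7200/40081 2 -6 N
1 3/16 15/41 -363/1312 -117/656 2 -7 W
2 60/421 60/289 -21300/121669 -7920/121669 3 -7 S
3 6/25 30/197 -966/4925 432/4925 3 -6 E
4 60/149 60/269 -12540/40081 7200/40081 2 -6 N
final 2 -7 W

n=0: pose=(2,-6,N); sL=60/149, sR=60/269; mL=-12540/40081, mR=7200/40081; mL+mR=-5340/40081 → advance -1; mR−mL=19740/40081 → turn +1·90°
n=1: pose=(2,-7,W); sL=3/16, sR=15/41; mL=-363/1312, mR=-117/656; mL+mR=-597/1312 → advance -1; mR−mL=129/1312 → turn +1·90°
n=2: pose=(3,-7,S); sL=60/421, sR=60/289; mL=-21300/121669, mR=-7920/121669; mL+mR=-29220/121669 → advance -1; mR−mL=13380/121669 → turn +1·90°
n=3: pose=(3,-6,E); sL=6/25, sR=30/197; mL=-966/4925, mR=432/4925; mL+mR=-534/4925 → advance -1; mR−mL=1398/4925 → turn +1·90°
n=4: pose=(2,-6,N); sL=60/149, sR=60/269; mL=-12540/40081, mR=7200/40081; mL+mR=-5340/40081 → advance -1; mR−mL=19740/40081 → turn +1·90°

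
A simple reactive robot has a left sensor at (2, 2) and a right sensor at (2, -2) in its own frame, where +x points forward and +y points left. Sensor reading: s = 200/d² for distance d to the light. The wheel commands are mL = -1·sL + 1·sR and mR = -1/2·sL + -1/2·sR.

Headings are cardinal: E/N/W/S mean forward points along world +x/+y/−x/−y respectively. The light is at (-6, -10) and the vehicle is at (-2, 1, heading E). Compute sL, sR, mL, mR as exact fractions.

left sensor world pos  = (0, 3); dL² = 205
right sensor world pos = (0, -1); dR² = 117
sL = 200/205 = 40/41
sR = 200/117 = 200/117
mL = -1·sL + 1·sR = 3520/4797
mR = -1/2·sL + -1/2·sR = -6440/4797

40/41 200/117 3520/4797 -6440/4797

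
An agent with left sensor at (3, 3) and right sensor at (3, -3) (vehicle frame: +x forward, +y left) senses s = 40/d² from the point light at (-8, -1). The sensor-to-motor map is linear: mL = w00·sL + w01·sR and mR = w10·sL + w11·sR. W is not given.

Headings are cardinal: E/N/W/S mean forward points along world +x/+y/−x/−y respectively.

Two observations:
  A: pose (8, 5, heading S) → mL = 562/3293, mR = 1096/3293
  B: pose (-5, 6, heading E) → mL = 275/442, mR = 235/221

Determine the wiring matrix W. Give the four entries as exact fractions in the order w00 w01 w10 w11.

obs A: pose=(8,5,S) → sL=4/37, sR=20/89, mL=562/3293, mR=1096/3293
obs B: pose=(-5,6,E) → sL=5/17, sR=10/13, mL=275/442, mR=235/221
sensor matrix S = [[4/37, 20/89], [5/17, 10/13]]; det S = 12420/727753
solve [mL_A; mL_B] = S·[w00; w01] and [mR_A; mR_B] = S·[w10; w11]:
  w00 = -1/2, w01 = 1, w10 = 1, w11 = 1

-1/2 1 1 1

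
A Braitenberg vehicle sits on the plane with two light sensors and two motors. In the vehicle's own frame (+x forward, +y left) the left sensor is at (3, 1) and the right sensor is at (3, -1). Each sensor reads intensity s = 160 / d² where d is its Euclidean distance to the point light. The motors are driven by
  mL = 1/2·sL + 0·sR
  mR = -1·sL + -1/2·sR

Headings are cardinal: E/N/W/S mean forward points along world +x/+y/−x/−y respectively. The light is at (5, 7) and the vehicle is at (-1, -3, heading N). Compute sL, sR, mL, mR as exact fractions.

80/49 80/37 40/49 -4920/1813

left sensor world pos  = (-2, 0); dL² = 98
right sensor world pos = (0, 0); dR² = 74
sL = 160/98 = 80/49
sR = 160/74 = 80/37
mL = 1/2·sL + 0·sR = 40/49
mR = -1·sL + -1/2·sR = -4920/1813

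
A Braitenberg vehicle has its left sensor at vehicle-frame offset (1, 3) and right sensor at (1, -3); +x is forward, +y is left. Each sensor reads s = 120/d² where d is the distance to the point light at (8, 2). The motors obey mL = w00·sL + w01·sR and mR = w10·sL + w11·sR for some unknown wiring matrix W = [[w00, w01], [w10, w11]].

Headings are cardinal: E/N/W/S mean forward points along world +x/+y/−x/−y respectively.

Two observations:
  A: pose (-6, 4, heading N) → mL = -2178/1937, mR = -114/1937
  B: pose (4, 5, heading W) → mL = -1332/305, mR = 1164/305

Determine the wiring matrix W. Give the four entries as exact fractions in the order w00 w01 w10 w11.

-1/2 -1 1 -1/2

obs A: pose=(-6,4,N) → sL=60/149, sR=12/13, mL=-2178/1937, mR=-114/1937
obs B: pose=(4,5,W) → sL=24/5, sR=120/61, mL=-1332/305, mR=1164/305
sensor matrix S = [[60/149, 12/13], [24/5, 120/61]]; det S = -2149632/590785
solve [mL_A; mL_B] = S·[w00; w01] and [mR_A; mR_B] = S·[w10; w11]:
  w00 = -1/2, w01 = -1, w10 = 1, w11 = -1/2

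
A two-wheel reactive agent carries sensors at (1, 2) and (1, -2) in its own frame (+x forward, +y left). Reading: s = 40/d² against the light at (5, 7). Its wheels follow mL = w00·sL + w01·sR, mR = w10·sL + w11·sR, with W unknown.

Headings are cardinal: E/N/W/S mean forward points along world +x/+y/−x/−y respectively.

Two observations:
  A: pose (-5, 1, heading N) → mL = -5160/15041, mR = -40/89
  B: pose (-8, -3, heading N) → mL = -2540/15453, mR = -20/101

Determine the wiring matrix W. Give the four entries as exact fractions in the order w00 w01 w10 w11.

-1/2 -1/2 0 -1

obs A: pose=(-5,1,N) → sL=40/169, sR=40/89, mL=-5160/15041, mR=-40/89
obs B: pose=(-8,-3,N) → sL=20/153, sR=20/101, mL=-2540/15453, mR=-20/101
sensor matrix S = [[40/169, 40/89], [20/153, 20/101]]; det S = -2761600/232428573
solve [mL_A; mL_B] = S·[w00; w01] and [mR_A; mR_B] = S·[w10; w11]:
  w00 = -1/2, w01 = -1/2, w10 = 0, w11 = -1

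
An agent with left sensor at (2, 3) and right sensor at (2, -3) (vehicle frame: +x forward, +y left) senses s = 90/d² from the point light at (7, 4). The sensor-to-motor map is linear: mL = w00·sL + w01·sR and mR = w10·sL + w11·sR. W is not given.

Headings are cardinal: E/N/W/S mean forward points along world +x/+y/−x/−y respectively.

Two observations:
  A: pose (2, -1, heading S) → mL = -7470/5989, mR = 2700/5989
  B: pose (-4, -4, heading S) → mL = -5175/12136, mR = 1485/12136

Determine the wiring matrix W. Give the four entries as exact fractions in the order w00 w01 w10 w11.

-1/2 -1/2 1/2 -1/2

obs A: pose=(2,-1,S) → sL=90/53, sR=90/113, mL=-7470/5989, mR=2700/5989
obs B: pose=(-4,-4,S) → sL=45/82, sR=45/148, mL=-5175/12136, mR=1485/12136
sensor matrix S = [[90/53, 90/113], [45/82, 45/148]]; det S = 1439775/18170626
solve [mL_A; mL_B] = S·[w00; w01] and [mR_A; mR_B] = S·[w10; w11]:
  w00 = -1/2, w01 = -1/2, w10 = 1/2, w11 = -1/2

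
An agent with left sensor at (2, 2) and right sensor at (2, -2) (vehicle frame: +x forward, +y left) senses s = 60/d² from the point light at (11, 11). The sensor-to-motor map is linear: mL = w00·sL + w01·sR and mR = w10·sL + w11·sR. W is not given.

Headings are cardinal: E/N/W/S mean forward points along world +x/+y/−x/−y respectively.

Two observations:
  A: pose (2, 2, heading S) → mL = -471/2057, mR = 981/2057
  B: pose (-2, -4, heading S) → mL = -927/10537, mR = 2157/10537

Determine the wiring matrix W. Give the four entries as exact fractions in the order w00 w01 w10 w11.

-1 1/2 1 1/2

obs A: pose=(2,2,S) → sL=6/17, sR=30/121, mL=-471/2057, mR=981/2057
obs B: pose=(-2,-4,S) → sL=6/41, sR=30/257, mL=-927/10537, mR=2157/10537
sensor matrix S = [[6/17, 30/121], [6/41, 30/257]]; det S = 106560/21674609
solve [mL_A; mL_B] = S·[w00; w01] and [mR_A; mR_B] = S·[w10; w11]:
  w00 = -1, w01 = 1/2, w10 = 1, w11 = 1/2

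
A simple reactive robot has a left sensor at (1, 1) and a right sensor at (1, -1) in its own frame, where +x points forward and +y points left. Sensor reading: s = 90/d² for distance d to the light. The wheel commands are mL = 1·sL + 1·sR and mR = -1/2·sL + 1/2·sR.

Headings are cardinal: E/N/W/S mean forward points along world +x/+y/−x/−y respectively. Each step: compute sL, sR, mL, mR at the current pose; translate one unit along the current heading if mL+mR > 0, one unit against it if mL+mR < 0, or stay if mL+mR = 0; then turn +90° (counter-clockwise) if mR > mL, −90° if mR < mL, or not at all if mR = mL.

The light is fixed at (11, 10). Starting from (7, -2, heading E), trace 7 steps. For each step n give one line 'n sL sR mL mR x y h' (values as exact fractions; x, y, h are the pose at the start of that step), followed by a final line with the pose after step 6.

n=0: pose=(7,-2,E); sL=9/13, sR=45/89; mL=1386/1157, mR=-108/1157; mL+mR=1278/1157 → advance +1; mR−mL=-1494/1157 → turn -1·90°
n=1: pose=(8,-2,S); sL=90/173, sR=18/37; mL=6444/6401, mR=-108/6401; mL+mR=6336/6401 → advance +1; mR−mL=-6552/6401 → turn -1·90°
n=2: pose=(8,-3,W); sL=45/106, sR=9/16; mL=837/848, mR=117/1696; mL+mR=1791/1696 → advance +1; mR−mL=-1557/1696 → turn -1·90°
n=3: pose=(7,-3,N); sL=90/169, sR=10/17; mL=3220/2873, mR=80/2873; mL+mR=3300/2873 → advance +1; mR−mL=-3140/2873 → turn -1·90°
n=4: pose=(7,-2,E); sL=9/13, sR=45/89; mL=1386/1157, mR=-108/1157; mL+mR=1278/1157 → advance +1; mR−mL=-1494/1157 → turn -1·90°
n=5: pose=(8,-2,S); sL=90/173, sR=18/37; mL=6444/6401, mR=-108/6401; mL+mR=6336/6401 → advance +1; mR−mL=-6552/6401 → turn -1·90°
n=6: pose=(8,-3,W); sL=45/106, sR=9/16; mL=837/848, mR=117/1696; mL+mR=1791/1696 → advance +1; mR−mL=-1557/1696 → turn -1·90°

0 9/13 45/89 1386/1157 -108/1157 7 -2 E
1 90/173 18/37 6444/6401 -108/6401 8 -2 S
2 45/106 9/16 837/848 117/1696 8 -3 W
3 90/169 10/17 3220/2873 80/2873 7 -3 N
4 9/13 45/89 1386/1157 -108/1157 7 -2 E
5 90/173 18/37 6444/6401 -108/6401 8 -2 S
6 45/106 9/16 837/848 117/1696 8 -3 W
final 7 -3 N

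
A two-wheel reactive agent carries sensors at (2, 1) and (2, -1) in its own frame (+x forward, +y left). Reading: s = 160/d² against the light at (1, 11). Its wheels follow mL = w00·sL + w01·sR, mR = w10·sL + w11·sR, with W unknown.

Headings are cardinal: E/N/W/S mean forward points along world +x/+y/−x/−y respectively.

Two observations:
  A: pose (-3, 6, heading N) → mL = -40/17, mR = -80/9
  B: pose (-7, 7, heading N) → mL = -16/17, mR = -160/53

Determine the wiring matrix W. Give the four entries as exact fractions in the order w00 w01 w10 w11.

obs A: pose=(-3,6,N) → sL=80/17, sR=80/9, mL=-40/17, mR=-80/9
obs B: pose=(-7,7,N) → sL=32/17, sR=160/53, mL=-16/17, mR=-160/53
sensor matrix S = [[80/17, 80/9], [32/17, 160/53]]; det S = -20480/8109
solve [mL_A; mL_B] = S·[w00; w01] and [mR_A; mR_B] = S·[w10; w11]:
  w00 = -1/2, w01 = 0, w10 = 0, w11 = -1

-1/2 0 0 -1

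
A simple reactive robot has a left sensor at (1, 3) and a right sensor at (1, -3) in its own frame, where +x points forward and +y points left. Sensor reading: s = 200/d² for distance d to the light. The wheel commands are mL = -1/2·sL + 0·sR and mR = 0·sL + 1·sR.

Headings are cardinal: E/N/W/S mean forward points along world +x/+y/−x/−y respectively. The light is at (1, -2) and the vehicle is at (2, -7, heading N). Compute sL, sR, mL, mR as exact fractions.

left sensor world pos  = (-1, -6); dL² = 20
right sensor world pos = (5, -6); dR² = 32
sL = 200/20 = 10
sR = 200/32 = 25/4
mL = -1/2·sL + 0·sR = -5
mR = 0·sL + 1·sR = 25/4

10 25/4 -5 25/4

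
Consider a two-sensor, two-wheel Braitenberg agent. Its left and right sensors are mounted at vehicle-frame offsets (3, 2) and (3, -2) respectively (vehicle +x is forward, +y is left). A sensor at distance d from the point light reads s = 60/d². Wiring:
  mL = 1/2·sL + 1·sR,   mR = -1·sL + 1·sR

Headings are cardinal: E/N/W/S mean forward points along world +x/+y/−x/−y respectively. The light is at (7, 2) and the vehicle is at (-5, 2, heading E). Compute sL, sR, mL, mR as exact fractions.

12/17 12/17 18/17 0

left sensor world pos  = (-2, 4); dL² = 85
right sensor world pos = (-2, 0); dR² = 85
sL = 60/85 = 12/17
sR = 60/85 = 12/17
mL = 1/2·sL + 1·sR = 18/17
mR = -1·sL + 1·sR = 0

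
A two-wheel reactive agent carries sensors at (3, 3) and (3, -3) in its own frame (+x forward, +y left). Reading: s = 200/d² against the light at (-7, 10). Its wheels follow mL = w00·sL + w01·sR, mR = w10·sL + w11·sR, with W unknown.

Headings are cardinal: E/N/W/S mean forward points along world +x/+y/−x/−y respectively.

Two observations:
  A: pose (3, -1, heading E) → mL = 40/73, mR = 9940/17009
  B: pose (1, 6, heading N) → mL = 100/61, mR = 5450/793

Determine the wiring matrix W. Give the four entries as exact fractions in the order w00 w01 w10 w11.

0 1 1 -1/2

obs A: pose=(3,-1,E) → sL=200/233, sR=40/73, mL=40/73, mR=9940/17009
obs B: pose=(1,6,N) → sL=100/13, sR=100/61, mL=100/61, mR=5450/793
sensor matrix S = [[200/233, 40/73], [100/13, 100/61]]; det S = -37872000/13488137
solve [mL_A; mL_B] = S·[w00; w01] and [mR_A; mR_B] = S·[w10; w11]:
  w00 = 0, w01 = 1, w10 = 1, w11 = -1/2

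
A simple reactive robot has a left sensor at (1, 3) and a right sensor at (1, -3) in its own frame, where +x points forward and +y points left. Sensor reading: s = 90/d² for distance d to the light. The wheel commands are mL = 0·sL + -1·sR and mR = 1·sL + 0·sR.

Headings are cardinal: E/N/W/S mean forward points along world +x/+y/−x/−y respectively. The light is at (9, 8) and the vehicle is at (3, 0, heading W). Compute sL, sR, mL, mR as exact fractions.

9/17 45/37 -45/37 9/17

left sensor world pos  = (2, -3); dL² = 170
right sensor world pos = (2, 3); dR² = 74
sL = 90/170 = 9/17
sR = 90/74 = 45/37
mL = 0·sL + -1·sR = -45/37
mR = 1·sL + 0·sR = 9/17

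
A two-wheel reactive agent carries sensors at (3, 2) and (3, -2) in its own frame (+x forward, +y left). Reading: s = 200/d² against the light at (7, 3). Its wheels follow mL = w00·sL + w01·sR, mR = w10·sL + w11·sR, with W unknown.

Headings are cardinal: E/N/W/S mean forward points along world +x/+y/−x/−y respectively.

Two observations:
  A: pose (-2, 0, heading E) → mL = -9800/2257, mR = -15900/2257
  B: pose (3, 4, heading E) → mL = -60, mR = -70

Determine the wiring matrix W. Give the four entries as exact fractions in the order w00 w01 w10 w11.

obs A: pose=(-2,0,E) → sL=200/37, sR=200/61, mL=-9800/2257, mR=-15900/2257
obs B: pose=(3,4,E) → sL=20, sR=100, mL=-60, mR=-70
sensor matrix S = [[200/37, 200/61], [20, 100]]; det S = 1072000/2257
solve [mL_A; mL_B] = S·[w00; w01] and [mR_A; mR_B] = S·[w10; w11]:
  w00 = -1/2, w01 = -1/2, w10 = -1, w11 = -1/2

-1/2 -1/2 -1 -1/2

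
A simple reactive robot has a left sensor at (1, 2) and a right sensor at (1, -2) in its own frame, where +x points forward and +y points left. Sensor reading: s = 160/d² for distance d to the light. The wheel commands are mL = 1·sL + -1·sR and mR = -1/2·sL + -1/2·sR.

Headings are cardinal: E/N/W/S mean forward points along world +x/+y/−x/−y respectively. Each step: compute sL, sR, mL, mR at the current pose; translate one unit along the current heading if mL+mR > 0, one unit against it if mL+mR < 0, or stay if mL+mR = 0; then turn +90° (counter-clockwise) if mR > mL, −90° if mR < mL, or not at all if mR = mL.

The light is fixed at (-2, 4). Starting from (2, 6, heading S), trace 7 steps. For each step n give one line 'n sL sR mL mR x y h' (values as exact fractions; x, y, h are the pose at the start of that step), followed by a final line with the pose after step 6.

0 160/37 32 -1024/37 -672/37 2 6 S
1 16/5 80/13 -192/65 -304/65 2 7 E
2 160/29 32 -768/29 -544/29 1 7 S
3 40/13 8 -64/13 -72/13 1 8 E
4 32/5 160/9 -512/45 -544/45 0 8 S
5 16 16/5 64/5 -48/5 0 9 W
6 160/37 32/9 256/333 -1312/333 -1 9 N
final -1 8 E

n=0: pose=(2,6,S); sL=160/37, sR=32; mL=-1024/37, mR=-672/37; mL+mR=-1696/37 → advance -1; mR−mL=352/37 → turn +1·90°
n=1: pose=(2,7,E); sL=16/5, sR=80/13; mL=-192/65, mR=-304/65; mL+mR=-496/65 → advance -1; mR−mL=-112/65 → turn -1·90°
n=2: pose=(1,7,S); sL=160/29, sR=32; mL=-768/29, mR=-544/29; mL+mR=-1312/29 → advance -1; mR−mL=224/29 → turn +1·90°
n=3: pose=(1,8,E); sL=40/13, sR=8; mL=-64/13, mR=-72/13; mL+mR=-136/13 → advance -1; mR−mL=-8/13 → turn -1·90°
n=4: pose=(0,8,S); sL=32/5, sR=160/9; mL=-512/45, mR=-544/45; mL+mR=-352/15 → advance -1; mR−mL=-32/45 → turn -1·90°
n=5: pose=(0,9,W); sL=16, sR=16/5; mL=64/5, mR=-48/5; mL+mR=16/5 → advance +1; mR−mL=-112/5 → turn -1·90°
n=6: pose=(-1,9,N); sL=160/37, sR=32/9; mL=256/333, mR=-1312/333; mL+mR=-352/111 → advance -1; mR−mL=-1568/333 → turn -1·90°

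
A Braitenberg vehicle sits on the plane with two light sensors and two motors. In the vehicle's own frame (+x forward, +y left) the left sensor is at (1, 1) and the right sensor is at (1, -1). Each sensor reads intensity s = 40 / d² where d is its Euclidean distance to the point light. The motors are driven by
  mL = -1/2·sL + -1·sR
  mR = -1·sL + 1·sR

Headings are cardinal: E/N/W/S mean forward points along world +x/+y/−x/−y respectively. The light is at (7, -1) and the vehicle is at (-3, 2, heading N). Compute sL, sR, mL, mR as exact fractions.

left sensor world pos  = (-4, 3); dL² = 137
right sensor world pos = (-2, 3); dR² = 97
sL = 40/137 = 40/137
sR = 40/97 = 40/97
mL = -1/2·sL + -1·sR = -7420/13289
mR = -1·sL + 1·sR = 1600/13289

40/137 40/97 -7420/13289 1600/13289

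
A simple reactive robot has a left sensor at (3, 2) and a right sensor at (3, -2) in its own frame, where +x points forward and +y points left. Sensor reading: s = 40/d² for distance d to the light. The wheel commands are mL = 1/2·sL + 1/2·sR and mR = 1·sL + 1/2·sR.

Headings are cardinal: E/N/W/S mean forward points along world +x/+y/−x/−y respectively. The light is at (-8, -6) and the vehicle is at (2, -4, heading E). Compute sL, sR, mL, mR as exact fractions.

left sensor world pos  = (5, -2); dL² = 185
right sensor world pos = (5, -6); dR² = 169
sL = 40/185 = 8/37
sR = 40/169 = 40/169
mL = 1/2·sL + 1/2·sR = 1416/6253
mR = 1·sL + 1/2·sR = 2092/6253

8/37 40/169 1416/6253 2092/6253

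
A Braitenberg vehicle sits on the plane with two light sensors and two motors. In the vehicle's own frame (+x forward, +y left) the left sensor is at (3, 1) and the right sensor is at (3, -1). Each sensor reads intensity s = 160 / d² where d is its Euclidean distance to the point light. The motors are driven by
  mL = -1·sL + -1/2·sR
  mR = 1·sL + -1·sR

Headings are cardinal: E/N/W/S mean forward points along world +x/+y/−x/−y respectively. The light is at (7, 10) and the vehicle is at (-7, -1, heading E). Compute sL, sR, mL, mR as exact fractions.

160/221 32/53 -12016/11713 1408/11713

left sensor world pos  = (-4, 0); dL² = 221
right sensor world pos = (-4, -2); dR² = 265
sL = 160/221 = 160/221
sR = 160/265 = 32/53
mL = -1·sL + -1/2·sR = -12016/11713
mR = 1·sL + -1·sR = 1408/11713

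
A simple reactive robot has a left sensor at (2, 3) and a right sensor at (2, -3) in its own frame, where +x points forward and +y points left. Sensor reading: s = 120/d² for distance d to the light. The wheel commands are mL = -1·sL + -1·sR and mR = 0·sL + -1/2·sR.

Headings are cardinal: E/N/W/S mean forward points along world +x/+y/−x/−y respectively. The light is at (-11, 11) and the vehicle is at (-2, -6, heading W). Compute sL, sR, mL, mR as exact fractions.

120/449 24/49 -16656/22001 -12/49

left sensor world pos  = (-4, -9); dL² = 449
right sensor world pos = (-4, -3); dR² = 245
sL = 120/449 = 120/449
sR = 120/245 = 24/49
mL = -1·sL + -1·sR = -16656/22001
mR = 0·sL + -1/2·sR = -12/49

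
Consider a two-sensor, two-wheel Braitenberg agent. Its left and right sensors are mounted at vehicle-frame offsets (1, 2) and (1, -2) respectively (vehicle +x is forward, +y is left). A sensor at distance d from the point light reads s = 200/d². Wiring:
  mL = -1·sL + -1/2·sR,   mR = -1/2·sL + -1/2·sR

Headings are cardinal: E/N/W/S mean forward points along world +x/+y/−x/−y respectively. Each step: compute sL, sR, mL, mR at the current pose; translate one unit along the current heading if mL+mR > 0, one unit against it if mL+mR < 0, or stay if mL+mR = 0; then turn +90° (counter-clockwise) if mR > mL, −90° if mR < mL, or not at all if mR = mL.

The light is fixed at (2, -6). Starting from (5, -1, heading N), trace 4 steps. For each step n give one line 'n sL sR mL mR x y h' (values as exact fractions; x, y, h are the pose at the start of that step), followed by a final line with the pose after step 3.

n=0: pose=(5,-1,N); sL=200/37, sR=200/61; mL=-15900/2257, mR=-9800/2257; mL+mR=-25700/2257 → advance -1; mR−mL=100/37 → turn +1·90°
n=1: pose=(5,-2,W); sL=25, sR=5; mL=-55/2, mR=-15; mL+mR=-85/2 → advance -1; mR−mL=25/2 → turn +1·90°
n=2: pose=(6,-2,S); sL=40/9, sR=200/13; mL=-1420/117, mR=-1160/117; mL+mR=-860/39 → advance -1; mR−mL=20/9 → turn +1·90°
n=3: pose=(6,-1,E); sL=100/37, sR=100/17; mL=-3550/629, mR=-2700/629; mL+mR=-6250/629 → advance -1; mR−mL=50/37 → turn +1·90°

0 200/37 200/61 -15900/2257 -9800/2257 5 -1 N
1 25 5 -55/2 -15 5 -2 W
2 40/9 200/13 -1420/117 -1160/117 6 -2 S
3 100/37 100/17 -3550/629 -2700/629 6 -1 E
final 5 -1 N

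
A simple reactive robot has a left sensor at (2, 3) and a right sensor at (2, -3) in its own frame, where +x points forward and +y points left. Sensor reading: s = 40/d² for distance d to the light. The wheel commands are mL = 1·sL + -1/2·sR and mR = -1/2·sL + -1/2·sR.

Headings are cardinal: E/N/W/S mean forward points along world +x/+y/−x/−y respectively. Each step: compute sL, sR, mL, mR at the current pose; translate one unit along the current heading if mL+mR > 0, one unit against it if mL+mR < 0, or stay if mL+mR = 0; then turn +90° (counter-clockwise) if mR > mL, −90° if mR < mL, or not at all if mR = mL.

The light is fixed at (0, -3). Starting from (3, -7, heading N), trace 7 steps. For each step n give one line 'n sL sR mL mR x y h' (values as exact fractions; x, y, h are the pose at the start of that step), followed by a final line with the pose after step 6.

n=0: pose=(3,-7,N); sL=10, sR=1; mL=19/2, mR=-11/2; mL+mR=4 → advance +1; mR−mL=-15 → turn -1·90°
n=1: pose=(3,-6,E); sL=8/5, sR=40/61; mL=388/305, mR=-344/305; mL+mR=44/305 → advance +1; mR−mL=-12/5 → turn -1·90°
n=2: pose=(4,-6,S); sL=20/37, sR=20/13; mL=-110/481, mR=-500/481; mL+mR=-610/481 → advance -1; mR−mL=-30/37 → turn -1·90°
n=3: pose=(4,-5,W); sL=40/29, sR=8; mL=-76/29, mR=-136/29; mL+mR=-212/29 → advance -1; mR−mL=-60/29 → turn -1·90°
n=4: pose=(5,-5,N); sL=10, sR=5/8; mL=155/16, mR=-85/16; mL+mR=35/8 → advance +1; mR−mL=-15 → turn -1·90°
n=5: pose=(5,-4,E); sL=40/53, sR=8/13; mL=308/689, mR=-472/689; mL+mR=-164/689 → advance -1; mR−mL=-60/53 → turn -1·90°
n=6: pose=(4,-4,S); sL=20/29, sR=4; mL=-38/29, mR=-68/29; mL+mR=-106/29 → advance -1; mR−mL=-30/29 → turn -1·90°

0 10 1 19/2 -11/2 3 -7 N
1 8/5 40/61 388/305 -344/305 3 -6 E
2 20/37 20/13 -110/481 -500/481 4 -6 S
3 40/29 8 -76/29 -136/29 4 -5 W
4 10 5/8 155/16 -85/16 5 -5 N
5 40/53 8/13 308/689 -472/689 5 -4 E
6 20/29 4 -38/29 -68/29 4 -4 S
final 4 -3 W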